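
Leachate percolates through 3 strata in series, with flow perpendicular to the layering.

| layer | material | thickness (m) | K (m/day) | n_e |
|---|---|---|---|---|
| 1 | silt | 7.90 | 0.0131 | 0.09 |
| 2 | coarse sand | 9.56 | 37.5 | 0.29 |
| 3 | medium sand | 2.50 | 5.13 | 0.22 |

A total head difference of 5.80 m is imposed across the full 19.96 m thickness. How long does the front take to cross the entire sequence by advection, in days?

420

With flow normal to the layers, continuity requires the same specific discharge q through every layer.
Σ(b_i/K_i) = 7.90/0.0131 + 9.56/37.5 + 2.50/5.13 = 603.8 d.
q = Δh / Σ(b_i/K_i) = 5.80 / 603.8 = 0.009606 m/day.
In each layer the seepage velocity is v_i = q/n_i, so the layer transit time is t_i = b_i·n_i / q:
  layer 1 (silt): t_1 = 7.90 × 0.09 / 0.009606 = 74.02 d
  layer 2 (coarse sand): t_2 = 9.56 × 0.29 / 0.009606 = 288.6 d
  layer 3 (medium sand): t_3 = 2.50 × 0.22 / 0.009606 = 57.26 d
Total t = Σ t_i = 419.9 days.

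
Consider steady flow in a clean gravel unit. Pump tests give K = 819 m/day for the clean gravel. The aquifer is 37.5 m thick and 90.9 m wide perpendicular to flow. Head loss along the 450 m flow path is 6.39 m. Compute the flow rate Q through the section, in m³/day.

Cross-sectional area A = 90.9 × 37.5 = 3409 m².
Hydraulic gradient i = Δh / L = 6.39 / 450 = 0.01420.
Darcy's law: Q = K · A · i = 819.0 × 3409 × 0.01420 = 39643 m³/day.

39600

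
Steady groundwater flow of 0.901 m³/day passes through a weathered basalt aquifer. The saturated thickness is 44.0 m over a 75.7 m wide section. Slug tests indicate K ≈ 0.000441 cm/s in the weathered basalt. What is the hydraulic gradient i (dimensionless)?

Convert K: 0.000441 cm/s × 864 = 0.3810 m/day.
Cross-sectional area A = 75.7 × 44.0 = 3331 m².
From Q = K·A·i, i = Q / (K·A) = 0.901 / (0.3810 × 3331) = 0.0007099.

0.000710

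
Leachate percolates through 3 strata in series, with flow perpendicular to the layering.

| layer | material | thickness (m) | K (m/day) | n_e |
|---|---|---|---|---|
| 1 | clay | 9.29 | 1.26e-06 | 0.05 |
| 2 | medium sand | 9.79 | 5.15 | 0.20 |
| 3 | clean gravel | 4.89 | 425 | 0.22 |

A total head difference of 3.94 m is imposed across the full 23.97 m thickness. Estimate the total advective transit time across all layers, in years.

With flow normal to the layers, continuity requires the same specific discharge q through every layer.
Σ(b_i/K_i) = 9.29/1.26e-06 + 9.79/5.15 + 4.89/425 = 7.373e+06 d.
q = Δh / Σ(b_i/K_i) = 3.94 / 7.373e+06 = 5.344e-07 m/day.
In each layer the seepage velocity is v_i = q/n_i, so the layer transit time is t_i = b_i·n_i / q:
  layer 1 (clay): t_1 = 9.29 × 0.05 / 5.344e-07 = 8.692e+05 d
  layer 2 (medium sand): t_2 = 9.79 × 0.20 / 5.344e-07 = 3.664e+06 d
  layer 3 (clean gravel): t_3 = 4.89 × 0.22 / 5.344e-07 = 2.013e+06 d
Total t = Σ t_i = 6.546e+06 days = 17923 years.

17900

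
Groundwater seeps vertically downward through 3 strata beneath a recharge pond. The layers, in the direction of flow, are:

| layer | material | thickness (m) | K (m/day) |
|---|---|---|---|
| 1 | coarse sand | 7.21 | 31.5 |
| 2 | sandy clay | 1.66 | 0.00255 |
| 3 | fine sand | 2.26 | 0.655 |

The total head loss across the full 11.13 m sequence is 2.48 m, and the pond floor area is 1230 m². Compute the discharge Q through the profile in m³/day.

Flow is perpendicular to layering, so the layers act in series and the equivalent K is the thickness-weighted harmonic mean.
Total thickness L = 7.21 + 1.66 + 2.26 = 11.13 m.
Σ(b_i/K_i) = 7.21/31.5 + 1.66/0.00255 + 2.26/0.655 = 654.7 d.
K_eq = L / Σ(b_i/K_i) = 11.13 / 654.7 = 0.01700 m/day.
Q = K_eq · A · (Δh/L) = 0.01700 × 1230 × (2.48/11.13) = 4.660 m³/day.

4.66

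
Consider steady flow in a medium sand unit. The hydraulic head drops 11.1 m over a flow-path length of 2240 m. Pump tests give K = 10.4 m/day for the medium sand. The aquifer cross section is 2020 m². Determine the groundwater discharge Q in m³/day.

104

Hydraulic gradient i = Δh / L = 11.1 / 2240 = 0.004955.
Darcy's law: Q = K · A · i = 10.40 × 2020 × 0.004955 = 104.1 m³/day.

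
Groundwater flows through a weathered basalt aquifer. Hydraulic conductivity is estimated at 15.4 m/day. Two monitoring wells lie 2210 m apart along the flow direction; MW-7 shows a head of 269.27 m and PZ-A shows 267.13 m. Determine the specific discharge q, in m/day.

0.0149

Hydraulic gradient i = (269.27 − 267.13) / 2210 = 2.14 / 2210 = 0.0009683.
Specific discharge q = K · i = 15.40 × 0.0009683 = 0.01491 m/day.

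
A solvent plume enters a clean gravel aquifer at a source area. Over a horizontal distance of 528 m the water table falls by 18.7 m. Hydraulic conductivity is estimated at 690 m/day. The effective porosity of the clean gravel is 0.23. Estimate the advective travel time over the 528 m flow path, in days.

Hydraulic gradient i = Δh / L = 18.7 / 528 = 0.03542.
Darcy flux q = K · i = 690.0 × 0.03542 = 24.44 m/day.
Seepage velocity v = q / n_e = 24.44 / 0.23 = 106.2 m/day.
Travel time t = L / v = 528 / 106.2 = 4.969 days.

4.97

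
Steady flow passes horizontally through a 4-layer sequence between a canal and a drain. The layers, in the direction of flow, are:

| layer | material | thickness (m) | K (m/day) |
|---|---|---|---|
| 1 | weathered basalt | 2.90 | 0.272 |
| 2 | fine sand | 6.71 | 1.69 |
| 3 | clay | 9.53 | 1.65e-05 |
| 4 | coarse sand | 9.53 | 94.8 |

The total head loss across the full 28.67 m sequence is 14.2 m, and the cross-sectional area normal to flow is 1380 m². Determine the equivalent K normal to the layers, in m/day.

Flow is perpendicular to layering, so the layers act in series and the equivalent K is the thickness-weighted harmonic mean.
Total thickness L = 2.90 + 6.71 + 9.53 + 9.53 = 28.67 m.
Σ(b_i/K_i) = 2.90/0.272 + 6.71/1.69 + 9.53/1.65e-05 + 9.53/94.8 = 5.776e+05 d.
K_eq = L / Σ(b_i/K_i) = 28.67 / 5.776e+05 = 4.964e-05 m/day.

4.96e-05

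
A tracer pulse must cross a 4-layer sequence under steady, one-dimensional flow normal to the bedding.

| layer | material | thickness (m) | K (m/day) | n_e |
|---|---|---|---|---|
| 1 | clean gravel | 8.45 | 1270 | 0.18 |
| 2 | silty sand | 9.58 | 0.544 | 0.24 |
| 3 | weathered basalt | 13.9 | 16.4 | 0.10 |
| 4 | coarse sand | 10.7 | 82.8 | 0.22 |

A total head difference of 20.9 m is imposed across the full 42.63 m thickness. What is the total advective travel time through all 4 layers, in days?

6.73

With flow normal to the layers, continuity requires the same specific discharge q through every layer.
Σ(b_i/K_i) = 8.45/1270 + 9.58/0.544 + 13.9/16.4 + 10.7/82.8 = 18.59 d.
q = Δh / Σ(b_i/K_i) = 20.9 / 18.59 = 1.124 m/day.
In each layer the seepage velocity is v_i = q/n_i, so the layer transit time is t_i = b_i·n_i / q:
  layer 1 (clean gravel): t_1 = 8.45 × 0.18 / 1.124 = 1.353 d
  layer 2 (silty sand): t_2 = 9.58 × 0.24 / 1.124 = 2.045 d
  layer 3 (weathered basalt): t_3 = 13.9 × 0.10 / 1.124 = 1.237 d
  layer 4 (coarse sand): t_4 = 10.7 × 0.22 / 1.124 = 2.094 d
Total t = Σ t_i = 6.730 days.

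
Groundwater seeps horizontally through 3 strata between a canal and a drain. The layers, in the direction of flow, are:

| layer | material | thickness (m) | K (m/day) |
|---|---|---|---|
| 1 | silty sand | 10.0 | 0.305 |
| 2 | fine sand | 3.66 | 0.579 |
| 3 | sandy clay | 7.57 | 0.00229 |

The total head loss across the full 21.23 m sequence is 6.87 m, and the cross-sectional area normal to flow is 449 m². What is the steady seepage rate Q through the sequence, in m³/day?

Flow is perpendicular to layering, so the layers act in series and the equivalent K is the thickness-weighted harmonic mean.
Total thickness L = 10.0 + 3.66 + 7.57 = 21.23 m.
Σ(b_i/K_i) = 10.0/0.305 + 3.66/0.579 + 7.57/0.00229 = 3345 d.
K_eq = L / Σ(b_i/K_i) = 21.23 / 3345 = 0.006347 m/day.
Q = K_eq · A · (Δh/L) = 0.006347 × 449 × (6.87/21.23) = 0.9222 m³/day.

0.922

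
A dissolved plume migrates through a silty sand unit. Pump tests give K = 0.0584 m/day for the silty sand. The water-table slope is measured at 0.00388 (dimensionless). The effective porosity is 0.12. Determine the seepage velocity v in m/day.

0.00189

Hydraulic gradient i = 0.00388.
Darcy flux q = K · i = 0.05840 × 0.003880 = 0.0002266 m/day.
Seepage velocity v = q / n_e = 0.0002266 / 0.12 = 0.001888 m/day.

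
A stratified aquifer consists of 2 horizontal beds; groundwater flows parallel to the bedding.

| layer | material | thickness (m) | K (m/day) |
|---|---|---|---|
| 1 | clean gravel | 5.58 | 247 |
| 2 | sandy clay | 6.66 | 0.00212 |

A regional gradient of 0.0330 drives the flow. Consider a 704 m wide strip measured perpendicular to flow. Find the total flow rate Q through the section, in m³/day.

32000

Flow is parallel to layering, so each bed carries its own Darcy discharge and the transmissivities add.
Σ(K_i·b_i) = 247×5.58 + 0.00212×6.66 = 1378 m²/day.
Hydraulic gradient i = 0.0330.
Q = Σ(K_i·b_i) · W · i = 1378 × 704 × 0.03300 = 32020 m³/day.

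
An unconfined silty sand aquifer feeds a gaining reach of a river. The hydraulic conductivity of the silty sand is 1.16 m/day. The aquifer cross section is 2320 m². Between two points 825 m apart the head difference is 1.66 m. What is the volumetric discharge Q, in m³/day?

5.42

Hydraulic gradient i = Δh / L = 1.66 / 825 = 0.002012.
Darcy's law: Q = K · A · i = 1.160 × 2320 × 0.002012 = 5.415 m³/day.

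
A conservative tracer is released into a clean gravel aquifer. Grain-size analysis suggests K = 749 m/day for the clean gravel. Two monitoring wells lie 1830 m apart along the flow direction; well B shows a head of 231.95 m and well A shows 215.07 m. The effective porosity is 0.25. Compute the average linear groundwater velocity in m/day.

27.6

Hydraulic gradient i = (231.95 − 215.07) / 1830 = 16.88 / 1830 = 0.009224.
Darcy flux q = K · i = 749.0 × 0.009224 = 6.909 m/day.
Seepage velocity v = q / n_e = 6.909 / 0.25 = 27.64 m/day.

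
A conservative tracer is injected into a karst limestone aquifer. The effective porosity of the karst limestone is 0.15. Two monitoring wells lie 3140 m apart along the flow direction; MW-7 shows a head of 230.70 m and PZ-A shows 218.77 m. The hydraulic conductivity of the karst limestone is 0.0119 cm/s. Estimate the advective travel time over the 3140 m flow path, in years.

Convert K: 0.0119 cm/s × 864 = 10.28 m/day.
Hydraulic gradient i = (230.70 − 218.77) / 3140 = 11.93 / 3140 = 0.003799.
Darcy flux q = K · i = 10.28 × 0.003799 = 0.03906 m/day.
Seepage velocity v = q / n_e = 0.03906 / 0.15 = 0.2604 m/day.
Travel time t = L / v = 3140 / 0.2604 = 12057 days = 33.01 years.

33.0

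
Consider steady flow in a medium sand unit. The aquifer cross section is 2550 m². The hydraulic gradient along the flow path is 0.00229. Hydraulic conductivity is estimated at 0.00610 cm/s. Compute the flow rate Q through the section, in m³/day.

Convert K: 0.00610 cm/s × 864 = 5.270 m/day.
Hydraulic gradient i = 0.00229.
Darcy's law: Q = K · A · i = 5.270 × 2550 × 0.002290 = 30.78 m³/day.

30.8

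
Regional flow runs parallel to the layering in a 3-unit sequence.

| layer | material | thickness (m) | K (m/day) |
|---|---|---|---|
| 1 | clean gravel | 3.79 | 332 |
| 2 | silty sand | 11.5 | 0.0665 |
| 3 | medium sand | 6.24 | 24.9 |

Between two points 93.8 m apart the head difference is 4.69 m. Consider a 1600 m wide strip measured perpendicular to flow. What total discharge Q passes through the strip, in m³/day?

113000

Flow is parallel to layering, so each bed carries its own Darcy discharge and the transmissivities add.
Σ(K_i·b_i) = 332×3.79 + 0.0665×11.5 + 24.9×6.24 = 1414 m²/day.
Hydraulic gradient i = Δh / L = 4.69 / 93.8 = 0.05000.
Q = Σ(K_i·b_i) · W · i = 1414 × 1600 × 0.05000 = 1.132e+05 m³/day.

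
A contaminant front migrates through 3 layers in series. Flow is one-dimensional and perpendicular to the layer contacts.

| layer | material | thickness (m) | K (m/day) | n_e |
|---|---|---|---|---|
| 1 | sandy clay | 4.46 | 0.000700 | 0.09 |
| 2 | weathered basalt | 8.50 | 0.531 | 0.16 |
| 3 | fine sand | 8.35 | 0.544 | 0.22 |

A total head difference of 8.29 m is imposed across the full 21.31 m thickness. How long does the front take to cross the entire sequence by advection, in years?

7.61

With flow normal to the layers, continuity requires the same specific discharge q through every layer.
Σ(b_i/K_i) = 4.46/0.000700 + 8.50/0.531 + 8.35/0.544 = 6403 d.
q = Δh / Σ(b_i/K_i) = 8.29 / 6403 = 0.001295 m/day.
In each layer the seepage velocity is v_i = q/n_i, so the layer transit time is t_i = b_i·n_i / q:
  layer 1 (sandy clay): t_1 = 4.46 × 0.09 / 0.001295 = 310.0 d
  layer 2 (weathered basalt): t_2 = 8.50 × 0.16 / 0.001295 = 1050 d
  layer 3 (fine sand): t_3 = 8.35 × 0.22 / 0.001295 = 1419 d
Total t = Σ t_i = 2779 days = 7.609 years.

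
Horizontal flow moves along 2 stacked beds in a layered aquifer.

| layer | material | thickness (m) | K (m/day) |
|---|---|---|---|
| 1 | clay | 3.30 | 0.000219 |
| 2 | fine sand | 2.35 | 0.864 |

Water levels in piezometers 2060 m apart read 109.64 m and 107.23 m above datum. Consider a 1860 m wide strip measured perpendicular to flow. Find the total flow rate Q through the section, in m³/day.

Flow is parallel to layering, so each bed carries its own Darcy discharge and the transmissivities add.
Σ(K_i·b_i) = 0.000219×3.30 + 0.864×2.35 = 2.031 m²/day.
Hydraulic gradient i = (109.64 − 107.23) / 2060 = 2.41 / 2060 = 0.001170.
Q = Σ(K_i·b_i) · W · i = 2.031 × 1860 × 0.001170 = 4.420 m³/day.

4.42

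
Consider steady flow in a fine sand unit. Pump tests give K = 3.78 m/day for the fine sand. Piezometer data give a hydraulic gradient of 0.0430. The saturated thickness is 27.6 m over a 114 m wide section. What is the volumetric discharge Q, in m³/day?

Cross-sectional area A = 114 × 27.6 = 3146 m².
Hydraulic gradient i = 0.0430.
Darcy's law: Q = K · A · i = 3.780 × 3146 × 0.04300 = 511.4 m³/day.

511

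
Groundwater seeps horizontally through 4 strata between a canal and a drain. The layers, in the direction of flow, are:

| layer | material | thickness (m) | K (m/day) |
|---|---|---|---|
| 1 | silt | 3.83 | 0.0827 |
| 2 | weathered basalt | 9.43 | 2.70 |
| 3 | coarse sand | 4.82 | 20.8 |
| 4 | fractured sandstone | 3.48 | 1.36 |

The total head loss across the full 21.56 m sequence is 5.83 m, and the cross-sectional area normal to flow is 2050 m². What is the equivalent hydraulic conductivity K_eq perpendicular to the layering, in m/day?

0.410

Flow is perpendicular to layering, so the layers act in series and the equivalent K is the thickness-weighted harmonic mean.
Total thickness L = 3.83 + 9.43 + 4.82 + 3.48 = 21.56 m.
Σ(b_i/K_i) = 3.83/0.0827 + 9.43/2.70 + 4.82/20.8 + 3.48/1.36 = 52.60 d.
K_eq = L / Σ(b_i/K_i) = 21.56 / 52.60 = 0.4099 m/day.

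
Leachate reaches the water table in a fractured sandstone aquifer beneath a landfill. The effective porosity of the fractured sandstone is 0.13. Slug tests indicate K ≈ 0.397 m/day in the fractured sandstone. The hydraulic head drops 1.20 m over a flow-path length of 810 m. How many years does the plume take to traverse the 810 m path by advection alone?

490

Hydraulic gradient i = Δh / L = 1.20 / 810 = 0.001481.
Darcy flux q = K · i = 0.3970 × 0.001481 = 0.0005881 m/day.
Seepage velocity v = q / n_e = 0.0005881 / 0.13 = 0.004524 m/day.
Travel time t = L / v = 810 / 0.004524 = 1.790e+05 days = 490.2 years.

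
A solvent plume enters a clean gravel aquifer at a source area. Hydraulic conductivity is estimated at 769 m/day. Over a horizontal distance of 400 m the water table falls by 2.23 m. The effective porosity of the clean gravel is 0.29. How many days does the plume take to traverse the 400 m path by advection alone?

27.1

Hydraulic gradient i = Δh / L = 2.23 / 400 = 0.005575.
Darcy flux q = K · i = 769.0 × 0.005575 = 4.287 m/day.
Seepage velocity v = q / n_e = 4.287 / 0.29 = 14.78 m/day.
Travel time t = L / v = 400 / 14.78 = 27.06 days.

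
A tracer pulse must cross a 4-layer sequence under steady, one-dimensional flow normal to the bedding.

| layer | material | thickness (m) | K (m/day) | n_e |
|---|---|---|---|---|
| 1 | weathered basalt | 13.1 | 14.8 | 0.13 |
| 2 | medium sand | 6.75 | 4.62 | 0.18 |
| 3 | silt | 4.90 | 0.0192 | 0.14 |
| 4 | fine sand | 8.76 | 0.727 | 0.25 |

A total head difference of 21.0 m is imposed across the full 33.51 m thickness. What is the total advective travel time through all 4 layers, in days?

With flow normal to the layers, continuity requires the same specific discharge q through every layer.
Σ(b_i/K_i) = 13.1/14.8 + 6.75/4.62 + 4.90/0.0192 + 8.76/0.727 = 269.6 d.
q = Δh / Σ(b_i/K_i) = 21.0 / 269.6 = 0.07789 m/day.
In each layer the seepage velocity is v_i = q/n_i, so the layer transit time is t_i = b_i·n_i / q:
  layer 1 (weathered basalt): t_1 = 13.1 × 0.13 / 0.07789 = 21.86 d
  layer 2 (medium sand): t_2 = 6.75 × 0.18 / 0.07789 = 15.60 d
  layer 3 (silt): t_3 = 4.90 × 0.14 / 0.07789 = 8.807 d
  layer 4 (fine sand): t_4 = 8.76 × 0.25 / 0.07789 = 28.12 d
Total t = Σ t_i = 74.39 days.

74.4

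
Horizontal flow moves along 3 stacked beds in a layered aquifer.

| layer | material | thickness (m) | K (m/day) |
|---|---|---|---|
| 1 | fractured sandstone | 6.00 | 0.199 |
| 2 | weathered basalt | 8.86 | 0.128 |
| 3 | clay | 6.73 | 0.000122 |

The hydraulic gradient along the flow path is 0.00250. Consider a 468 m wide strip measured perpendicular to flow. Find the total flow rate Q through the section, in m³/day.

Flow is parallel to layering, so each bed carries its own Darcy discharge and the transmissivities add.
Σ(K_i·b_i) = 0.199×6.00 + 0.128×8.86 + 0.000122×6.73 = 2.329 m²/day.
Hydraulic gradient i = 0.00250.
Q = Σ(K_i·b_i) · W · i = 2.329 × 468 × 0.002500 = 2.725 m³/day.

2.72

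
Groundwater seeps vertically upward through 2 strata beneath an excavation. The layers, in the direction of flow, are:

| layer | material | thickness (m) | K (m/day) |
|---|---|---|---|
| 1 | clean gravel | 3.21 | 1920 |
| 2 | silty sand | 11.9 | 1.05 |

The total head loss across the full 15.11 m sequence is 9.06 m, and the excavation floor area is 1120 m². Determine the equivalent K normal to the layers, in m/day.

Flow is perpendicular to layering, so the layers act in series and the equivalent K is the thickness-weighted harmonic mean.
Total thickness L = 3.21 + 11.9 = 15.11 m.
Σ(b_i/K_i) = 3.21/1920 + 11.9/1.05 = 11.34 d.
K_eq = L / Σ(b_i/K_i) = 15.11 / 11.34 = 1.333 m/day.

1.33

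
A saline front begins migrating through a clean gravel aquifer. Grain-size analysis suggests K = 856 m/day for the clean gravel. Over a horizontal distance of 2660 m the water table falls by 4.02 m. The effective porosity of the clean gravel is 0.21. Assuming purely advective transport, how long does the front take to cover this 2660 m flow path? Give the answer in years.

Hydraulic gradient i = Δh / L = 4.02 / 2660 = 0.001511.
Darcy flux q = K · i = 856.0 × 0.001511 = 1.294 m/day.
Seepage velocity v = q / n_e = 1.294 / 0.21 = 6.160 m/day.
Travel time t = L / v = 2660 / 6.160 = 431.8 days = 1.182 years.

1.18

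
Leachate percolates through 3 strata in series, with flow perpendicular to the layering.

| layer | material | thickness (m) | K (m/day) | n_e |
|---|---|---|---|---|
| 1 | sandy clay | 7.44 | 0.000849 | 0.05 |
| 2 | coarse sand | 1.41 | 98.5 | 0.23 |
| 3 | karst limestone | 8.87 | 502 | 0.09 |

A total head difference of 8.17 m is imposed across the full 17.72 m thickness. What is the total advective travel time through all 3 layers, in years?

4.39

With flow normal to the layers, continuity requires the same specific discharge q through every layer.
Σ(b_i/K_i) = 7.44/0.000849 + 1.41/98.5 + 8.87/502 = 8763 d.
q = Δh / Σ(b_i/K_i) = 8.17 / 8763 = 0.0009323 m/day.
In each layer the seepage velocity is v_i = q/n_i, so the layer transit time is t_i = b_i·n_i / q:
  layer 1 (sandy clay): t_1 = 7.44 × 0.05 / 0.0009323 = 399.0 d
  layer 2 (coarse sand): t_2 = 1.41 × 0.23 / 0.0009323 = 347.8 d
  layer 3 (karst limestone): t_3 = 8.87 × 0.09 / 0.0009323 = 856.3 d
Total t = Σ t_i = 1603 days = 4.389 years.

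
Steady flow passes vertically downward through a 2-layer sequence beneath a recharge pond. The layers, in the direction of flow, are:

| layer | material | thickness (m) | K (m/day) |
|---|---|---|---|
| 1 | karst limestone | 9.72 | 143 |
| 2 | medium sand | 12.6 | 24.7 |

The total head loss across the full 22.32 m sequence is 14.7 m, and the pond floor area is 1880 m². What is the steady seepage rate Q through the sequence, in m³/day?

47800

Flow is perpendicular to layering, so the layers act in series and the equivalent K is the thickness-weighted harmonic mean.
Total thickness L = 9.72 + 12.6 = 22.32 m.
Σ(b_i/K_i) = 9.72/143 + 12.6/24.7 = 0.5781 d.
K_eq = L / Σ(b_i/K_i) = 22.32 / 0.5781 = 38.61 m/day.
Q = K_eq · A · (Δh/L) = 38.61 × 1880 × (14.7/22.32) = 47805 m³/day.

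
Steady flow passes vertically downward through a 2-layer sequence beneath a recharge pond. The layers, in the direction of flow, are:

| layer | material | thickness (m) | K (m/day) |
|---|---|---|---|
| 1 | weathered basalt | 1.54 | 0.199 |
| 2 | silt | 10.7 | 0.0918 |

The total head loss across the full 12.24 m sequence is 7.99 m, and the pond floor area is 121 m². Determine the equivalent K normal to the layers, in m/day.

Flow is perpendicular to layering, so the layers act in series and the equivalent K is the thickness-weighted harmonic mean.
Total thickness L = 1.54 + 10.7 = 12.24 m.
Σ(b_i/K_i) = 1.54/0.199 + 10.7/0.0918 = 124.3 d.
K_eq = L / Σ(b_i/K_i) = 12.24 / 124.3 = 0.09847 m/day.

0.0985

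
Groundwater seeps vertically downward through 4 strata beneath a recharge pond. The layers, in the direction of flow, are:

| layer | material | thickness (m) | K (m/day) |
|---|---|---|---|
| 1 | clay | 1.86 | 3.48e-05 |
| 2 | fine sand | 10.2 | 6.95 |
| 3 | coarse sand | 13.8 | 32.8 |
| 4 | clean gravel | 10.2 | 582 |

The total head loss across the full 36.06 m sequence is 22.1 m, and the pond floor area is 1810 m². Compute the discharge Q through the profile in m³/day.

Flow is perpendicular to layering, so the layers act in series and the equivalent K is the thickness-weighted harmonic mean.
Total thickness L = 1.86 + 10.2 + 13.8 + 10.2 = 36.06 m.
Σ(b_i/K_i) = 1.86/3.48e-05 + 10.2/6.95 + 13.8/32.8 + 10.2/582 = 53450 d.
K_eq = L / Σ(b_i/K_i) = 36.06 / 53450 = 0.0006746 m/day.
Q = K_eq · A · (Δh/L) = 0.0006746 × 1810 × (22.1/36.06) = 0.7484 m³/day.

0.748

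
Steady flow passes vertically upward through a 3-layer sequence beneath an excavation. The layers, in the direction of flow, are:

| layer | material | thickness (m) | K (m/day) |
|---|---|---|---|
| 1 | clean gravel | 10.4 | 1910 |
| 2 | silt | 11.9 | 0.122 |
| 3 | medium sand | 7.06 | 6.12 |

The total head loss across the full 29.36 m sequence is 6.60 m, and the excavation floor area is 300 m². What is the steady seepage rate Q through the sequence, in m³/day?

20.1

Flow is perpendicular to layering, so the layers act in series and the equivalent K is the thickness-weighted harmonic mean.
Total thickness L = 10.4 + 11.9 + 7.06 = 29.36 m.
Σ(b_i/K_i) = 10.4/1910 + 11.9/0.122 + 7.06/6.12 = 98.70 d.
K_eq = L / Σ(b_i/K_i) = 29.36 / 98.70 = 0.2975 m/day.
Q = K_eq · A · (Δh/L) = 0.2975 × 300 × (6.60/29.36) = 20.06 m³/day.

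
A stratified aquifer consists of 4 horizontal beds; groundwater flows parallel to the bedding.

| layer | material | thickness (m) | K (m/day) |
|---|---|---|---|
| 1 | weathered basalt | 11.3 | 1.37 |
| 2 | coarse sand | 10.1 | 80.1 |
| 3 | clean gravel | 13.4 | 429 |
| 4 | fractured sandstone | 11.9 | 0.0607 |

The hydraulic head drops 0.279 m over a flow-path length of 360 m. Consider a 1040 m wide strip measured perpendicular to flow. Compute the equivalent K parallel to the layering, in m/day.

141

Flow is parallel to layering, so each bed carries its own Darcy discharge and the transmissivities add.
Σ(K_i·b_i) = 1.37×11.3 + 80.1×10.1 + 429×13.4 + 0.0607×11.9 = 6574 m²/day.
Total thickness b = 46.70 m, so K_eq = Σ(K_i·b_i)/b = 140.8 m/day.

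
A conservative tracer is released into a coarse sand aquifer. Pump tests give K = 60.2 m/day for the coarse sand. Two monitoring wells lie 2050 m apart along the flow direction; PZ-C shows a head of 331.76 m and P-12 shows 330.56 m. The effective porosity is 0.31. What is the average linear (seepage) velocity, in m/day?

Hydraulic gradient i = (331.76 − 330.56) / 2050 = 1.2 / 2050 = 0.0005854.
Darcy flux q = K · i = 60.20 × 0.0005854 = 0.03524 m/day.
Seepage velocity v = q / n_e = 0.03524 / 0.31 = 0.1137 m/day.

0.114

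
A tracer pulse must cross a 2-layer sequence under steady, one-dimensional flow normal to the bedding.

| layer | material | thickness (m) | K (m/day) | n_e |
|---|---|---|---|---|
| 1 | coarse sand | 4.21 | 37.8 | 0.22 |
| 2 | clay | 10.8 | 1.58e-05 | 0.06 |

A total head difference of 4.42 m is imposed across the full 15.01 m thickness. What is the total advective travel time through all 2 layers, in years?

With flow normal to the layers, continuity requires the same specific discharge q through every layer.
Σ(b_i/K_i) = 4.21/37.8 + 10.8/1.58e-05 = 6.835e+05 d.
q = Δh / Σ(b_i/K_i) = 4.42 / 6.835e+05 = 6.466e-06 m/day.
In each layer the seepage velocity is v_i = q/n_i, so the layer transit time is t_i = b_i·n_i / q:
  layer 1 (coarse sand): t_1 = 4.21 × 0.22 / 6.466e-06 = 1.432e+05 d
  layer 2 (clay): t_2 = 10.8 × 0.06 / 6.466e-06 = 1.002e+05 d
Total t = Σ t_i = 2.434e+05 days = 666.5 years.

667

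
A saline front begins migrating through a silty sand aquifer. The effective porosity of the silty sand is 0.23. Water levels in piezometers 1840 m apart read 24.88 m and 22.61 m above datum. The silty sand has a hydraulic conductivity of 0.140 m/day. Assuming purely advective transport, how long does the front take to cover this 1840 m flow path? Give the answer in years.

6710

Hydraulic gradient i = (24.88 − 22.61) / 1840 = 2.27 / 1840 = 0.001234.
Darcy flux q = K · i = 0.1400 × 0.001234 = 0.0001727 m/day.
Seepage velocity v = q / n_e = 0.0001727 / 0.23 = 0.0007509 m/day.
Travel time t = L / v = 1840 / 0.0007509 = 2.450e+06 days = 6708 years.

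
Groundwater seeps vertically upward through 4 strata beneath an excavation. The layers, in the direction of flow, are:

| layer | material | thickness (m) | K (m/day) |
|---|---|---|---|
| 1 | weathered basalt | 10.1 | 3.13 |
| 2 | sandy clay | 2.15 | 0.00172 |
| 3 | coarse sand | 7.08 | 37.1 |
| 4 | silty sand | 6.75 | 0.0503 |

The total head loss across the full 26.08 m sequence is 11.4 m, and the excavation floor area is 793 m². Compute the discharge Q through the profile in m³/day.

Flow is perpendicular to layering, so the layers act in series and the equivalent K is the thickness-weighted harmonic mean.
Total thickness L = 10.1 + 2.15 + 7.08 + 6.75 = 26.08 m.
Σ(b_i/K_i) = 10.1/3.13 + 2.15/0.00172 + 7.08/37.1 + 6.75/0.0503 = 1388 d.
K_eq = L / Σ(b_i/K_i) = 26.08 / 1388 = 0.01879 m/day.
Q = K_eq · A · (Δh/L) = 0.01879 × 793 × (11.4/26.08) = 6.515 m³/day.

6.51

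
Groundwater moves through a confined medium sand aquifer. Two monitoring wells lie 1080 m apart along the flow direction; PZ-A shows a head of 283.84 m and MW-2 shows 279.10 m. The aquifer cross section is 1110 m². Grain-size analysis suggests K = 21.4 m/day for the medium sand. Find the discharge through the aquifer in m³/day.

104

Hydraulic gradient i = (283.84 − 279.10) / 1080 = 4.74 / 1080 = 0.004389.
Darcy's law: Q = K · A · i = 21.40 × 1110 × 0.004389 = 104.3 m³/day.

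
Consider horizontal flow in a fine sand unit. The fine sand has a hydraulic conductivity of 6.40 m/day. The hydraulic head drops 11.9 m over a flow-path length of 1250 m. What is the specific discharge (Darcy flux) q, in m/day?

Hydraulic gradient i = Δh / L = 11.9 / 1250 = 0.009520.
Specific discharge q = K · i = 6.400 × 0.009520 = 0.06093 m/day.

0.0609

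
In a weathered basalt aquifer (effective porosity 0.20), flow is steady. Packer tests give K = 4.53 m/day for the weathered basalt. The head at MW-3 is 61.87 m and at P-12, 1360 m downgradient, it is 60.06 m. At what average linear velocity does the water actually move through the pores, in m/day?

Hydraulic gradient i = (61.87 − 60.06) / 1360 = 1.81 / 1360 = 0.001331.
Darcy flux q = K · i = 4.530 × 0.001331 = 0.006029 m/day.
Seepage velocity v = q / n_e = 0.006029 / 0.20 = 0.03014 m/day.

0.0301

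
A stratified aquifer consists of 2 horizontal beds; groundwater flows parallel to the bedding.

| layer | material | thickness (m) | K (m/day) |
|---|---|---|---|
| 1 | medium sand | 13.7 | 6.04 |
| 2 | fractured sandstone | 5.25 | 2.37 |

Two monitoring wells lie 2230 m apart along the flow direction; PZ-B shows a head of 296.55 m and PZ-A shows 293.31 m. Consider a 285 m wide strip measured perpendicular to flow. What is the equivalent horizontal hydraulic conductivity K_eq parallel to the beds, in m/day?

5.02

Flow is parallel to layering, so each bed carries its own Darcy discharge and the transmissivities add.
Σ(K_i·b_i) = 6.04×13.7 + 2.37×5.25 = 95.19 m²/day.
Total thickness b = 18.95 m, so K_eq = Σ(K_i·b_i)/b = 5.023 m/day.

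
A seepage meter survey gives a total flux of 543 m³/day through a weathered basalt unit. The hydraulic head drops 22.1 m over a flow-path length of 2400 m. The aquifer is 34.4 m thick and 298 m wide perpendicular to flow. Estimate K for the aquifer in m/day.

Cross-sectional area A = 298 × 34.4 = 10251 m².
Hydraulic gradient i = Δh / L = 22.1 / 2400 = 0.009208.
From Q = K·A·i, K = Q / (A·i) = 543 / (10251 × 0.009208) = 5.752 m/day.

5.75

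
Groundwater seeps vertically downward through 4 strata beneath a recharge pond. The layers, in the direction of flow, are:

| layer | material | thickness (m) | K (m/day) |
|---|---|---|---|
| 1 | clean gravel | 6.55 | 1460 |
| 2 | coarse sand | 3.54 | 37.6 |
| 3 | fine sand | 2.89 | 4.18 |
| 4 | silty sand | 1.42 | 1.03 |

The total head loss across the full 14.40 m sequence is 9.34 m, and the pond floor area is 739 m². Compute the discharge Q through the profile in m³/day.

3180

Flow is perpendicular to layering, so the layers act in series and the equivalent K is the thickness-weighted harmonic mean.
Total thickness L = 6.55 + 3.54 + 2.89 + 1.42 = 14.40 m.
Σ(b_i/K_i) = 6.55/1460 + 3.54/37.6 + 2.89/4.18 + 1.42/1.03 = 2.169 d.
K_eq = L / Σ(b_i/K_i) = 14.40 / 2.169 = 6.640 m/day.
Q = K_eq · A · (Δh/L) = 6.640 × 739 × (9.34/14.40) = 3183 m³/day.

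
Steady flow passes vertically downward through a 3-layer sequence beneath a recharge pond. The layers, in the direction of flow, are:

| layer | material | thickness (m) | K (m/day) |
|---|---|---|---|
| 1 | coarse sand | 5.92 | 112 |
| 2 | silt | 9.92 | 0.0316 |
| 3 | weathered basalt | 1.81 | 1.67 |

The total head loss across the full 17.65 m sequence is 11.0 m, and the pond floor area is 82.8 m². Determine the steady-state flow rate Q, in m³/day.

Flow is perpendicular to layering, so the layers act in series and the equivalent K is the thickness-weighted harmonic mean.
Total thickness L = 5.92 + 9.92 + 1.81 = 17.65 m.
Σ(b_i/K_i) = 5.92/112 + 9.92/0.0316 + 1.81/1.67 = 315.1 d.
K_eq = L / Σ(b_i/K_i) = 17.65 / 315.1 = 0.05602 m/day.
Q = K_eq · A · (Δh/L) = 0.05602 × 82.8 × (11.0/17.65) = 2.891 m³/day.

2.89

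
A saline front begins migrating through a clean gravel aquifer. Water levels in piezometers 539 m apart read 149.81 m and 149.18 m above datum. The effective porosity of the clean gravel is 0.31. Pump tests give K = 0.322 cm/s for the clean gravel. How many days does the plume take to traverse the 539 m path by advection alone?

Convert K: 0.322 cm/s × 864 = 278.2 m/day.
Hydraulic gradient i = (149.81 − 149.18) / 539 = 0.63 / 539 = 0.001169.
Darcy flux q = K · i = 278.2 × 0.001169 = 0.3252 m/day.
Seepage velocity v = q / n_e = 0.3252 / 0.31 = 1.049 m/day.
Travel time t = L / v = 539 / 1.049 = 513.8 days.

514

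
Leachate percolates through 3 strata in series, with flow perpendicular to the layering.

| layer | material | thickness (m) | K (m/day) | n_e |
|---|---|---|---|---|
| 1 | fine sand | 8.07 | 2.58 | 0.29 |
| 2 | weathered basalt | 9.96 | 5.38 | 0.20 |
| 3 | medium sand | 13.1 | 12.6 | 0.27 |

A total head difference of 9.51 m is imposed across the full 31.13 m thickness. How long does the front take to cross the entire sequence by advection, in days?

With flow normal to the layers, continuity requires the same specific discharge q through every layer.
Σ(b_i/K_i) = 8.07/2.58 + 9.96/5.38 + 13.1/12.6 = 6.019 d.
q = Δh / Σ(b_i/K_i) = 9.51 / 6.019 = 1.580 m/day.
In each layer the seepage velocity is v_i = q/n_i, so the layer transit time is t_i = b_i·n_i / q:
  layer 1 (fine sand): t_1 = 8.07 × 0.29 / 1.580 = 1.481 d
  layer 2 (weathered basalt): t_2 = 9.96 × 0.20 / 1.580 = 1.261 d
  layer 3 (medium sand): t_3 = 13.1 × 0.27 / 1.580 = 2.239 d
Total t = Σ t_i = 4.980 days.

4.98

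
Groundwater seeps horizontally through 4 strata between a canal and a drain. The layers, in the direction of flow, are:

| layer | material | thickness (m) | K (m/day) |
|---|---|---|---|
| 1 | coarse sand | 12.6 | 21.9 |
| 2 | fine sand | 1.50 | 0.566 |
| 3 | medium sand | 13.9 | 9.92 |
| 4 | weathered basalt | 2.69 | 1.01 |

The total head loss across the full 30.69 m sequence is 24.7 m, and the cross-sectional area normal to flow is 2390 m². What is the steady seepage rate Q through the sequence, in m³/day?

8100

Flow is perpendicular to layering, so the layers act in series and the equivalent K is the thickness-weighted harmonic mean.
Total thickness L = 12.6 + 1.50 + 13.9 + 2.69 = 30.69 m.
Σ(b_i/K_i) = 12.6/21.9 + 1.50/0.566 + 13.9/9.92 + 2.69/1.01 = 7.290 d.
K_eq = L / Σ(b_i/K_i) = 30.69 / 7.290 = 4.210 m/day.
Q = K_eq · A · (Δh/L) = 4.210 × 2390 × (24.7/30.69) = 8098 m³/day.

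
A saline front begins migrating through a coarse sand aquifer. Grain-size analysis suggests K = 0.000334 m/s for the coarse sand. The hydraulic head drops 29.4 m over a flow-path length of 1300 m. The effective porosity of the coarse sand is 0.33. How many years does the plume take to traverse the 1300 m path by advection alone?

1.80

Convert K: 0.000334 m/s × 86400 = 28.86 m/day.
Hydraulic gradient i = Δh / L = 29.4 / 1300 = 0.02262.
Darcy flux q = K · i = 28.86 × 0.02262 = 0.6526 m/day.
Seepage velocity v = q / n_e = 0.6526 / 0.33 = 1.978 m/day.
Travel time t = L / v = 1300 / 1.978 = 657.3 days = 1.800 years.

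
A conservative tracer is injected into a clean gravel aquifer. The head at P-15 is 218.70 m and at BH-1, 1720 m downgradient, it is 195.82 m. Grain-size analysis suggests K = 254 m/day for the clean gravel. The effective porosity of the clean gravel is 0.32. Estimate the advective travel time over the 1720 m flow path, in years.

0.446

Hydraulic gradient i = (218.70 − 195.82) / 1720 = 22.88 / 1720 = 0.01330.
Darcy flux q = K · i = 254.0 × 0.01330 = 3.379 m/day.
Seepage velocity v = q / n_e = 3.379 / 0.32 = 10.56 m/day.
Travel time t = L / v = 1720 / 10.56 = 162.9 days = 0.4460 years.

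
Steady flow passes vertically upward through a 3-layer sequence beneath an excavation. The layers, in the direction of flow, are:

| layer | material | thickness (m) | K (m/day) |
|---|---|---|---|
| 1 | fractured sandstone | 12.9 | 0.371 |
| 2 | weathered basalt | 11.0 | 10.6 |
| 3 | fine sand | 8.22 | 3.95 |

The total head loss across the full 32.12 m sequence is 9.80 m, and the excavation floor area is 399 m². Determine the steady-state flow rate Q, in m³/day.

Flow is perpendicular to layering, so the layers act in series and the equivalent K is the thickness-weighted harmonic mean.
Total thickness L = 12.9 + 11.0 + 8.22 = 32.12 m.
Σ(b_i/K_i) = 12.9/0.371 + 11.0/10.6 + 8.22/3.95 = 37.89 d.
K_eq = L / Σ(b_i/K_i) = 32.12 / 37.89 = 0.8477 m/day.
Q = K_eq · A · (Δh/L) = 0.8477 × 399 × (9.80/32.12) = 103.2 m³/day.

103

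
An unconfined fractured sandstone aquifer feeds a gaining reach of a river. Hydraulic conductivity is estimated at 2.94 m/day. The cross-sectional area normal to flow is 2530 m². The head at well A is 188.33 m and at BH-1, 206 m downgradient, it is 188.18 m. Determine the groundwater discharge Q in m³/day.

5.42

Hydraulic gradient i = (188.33 − 188.18) / 206 = 0.15 / 206 = 0.0007282.
Darcy's law: Q = K · A · i = 2.940 × 2530 × 0.0007282 = 5.416 m³/day.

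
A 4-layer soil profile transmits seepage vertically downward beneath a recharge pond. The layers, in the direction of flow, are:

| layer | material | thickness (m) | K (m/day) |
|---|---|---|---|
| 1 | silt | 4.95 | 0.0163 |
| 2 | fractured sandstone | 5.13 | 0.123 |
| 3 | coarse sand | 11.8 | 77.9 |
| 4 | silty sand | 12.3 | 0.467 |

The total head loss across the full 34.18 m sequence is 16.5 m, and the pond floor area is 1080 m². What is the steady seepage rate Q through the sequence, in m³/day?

Flow is perpendicular to layering, so the layers act in series and the equivalent K is the thickness-weighted harmonic mean.
Total thickness L = 4.95 + 5.13 + 11.8 + 12.3 = 34.18 m.
Σ(b_i/K_i) = 4.95/0.0163 + 5.13/0.123 + 11.8/77.9 + 12.3/0.467 = 371.9 d.
K_eq = L / Σ(b_i/K_i) = 34.18 / 371.9 = 0.09191 m/day.
Q = K_eq · A · (Δh/L) = 0.09191 × 1080 × (16.5/34.18) = 47.92 m³/day.

47.9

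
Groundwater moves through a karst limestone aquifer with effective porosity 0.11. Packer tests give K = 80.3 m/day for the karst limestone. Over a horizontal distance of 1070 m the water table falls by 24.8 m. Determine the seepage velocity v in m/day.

16.9

Hydraulic gradient i = Δh / L = 24.8 / 1070 = 0.02318.
Darcy flux q = K · i = 80.30 × 0.02318 = 1.861 m/day.
Seepage velocity v = q / n_e = 1.861 / 0.11 = 16.92 m/day.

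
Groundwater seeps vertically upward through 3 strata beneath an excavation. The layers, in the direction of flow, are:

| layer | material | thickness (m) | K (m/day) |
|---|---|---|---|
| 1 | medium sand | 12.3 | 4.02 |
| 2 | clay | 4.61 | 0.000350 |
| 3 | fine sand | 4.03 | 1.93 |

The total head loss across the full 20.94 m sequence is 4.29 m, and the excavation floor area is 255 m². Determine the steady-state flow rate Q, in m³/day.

0.0830

Flow is perpendicular to layering, so the layers act in series and the equivalent K is the thickness-weighted harmonic mean.
Total thickness L = 12.3 + 4.61 + 4.03 = 20.94 m.
Σ(b_i/K_i) = 12.3/4.02 + 4.61/0.000350 + 4.03/1.93 = 13177 d.
K_eq = L / Σ(b_i/K_i) = 20.94 / 13177 = 0.001589 m/day.
Q = K_eq · A · (Δh/L) = 0.001589 × 255 × (4.29/20.94) = 0.08302 m³/day.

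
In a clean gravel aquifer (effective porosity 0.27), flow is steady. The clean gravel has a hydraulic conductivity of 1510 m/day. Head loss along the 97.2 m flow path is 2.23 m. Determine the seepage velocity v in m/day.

Hydraulic gradient i = Δh / L = 2.23 / 97.2 = 0.02294.
Darcy flux q = K · i = 1510 × 0.02294 = 34.64 m/day.
Seepage velocity v = q / n_e = 34.64 / 0.27 = 128.3 m/day.

128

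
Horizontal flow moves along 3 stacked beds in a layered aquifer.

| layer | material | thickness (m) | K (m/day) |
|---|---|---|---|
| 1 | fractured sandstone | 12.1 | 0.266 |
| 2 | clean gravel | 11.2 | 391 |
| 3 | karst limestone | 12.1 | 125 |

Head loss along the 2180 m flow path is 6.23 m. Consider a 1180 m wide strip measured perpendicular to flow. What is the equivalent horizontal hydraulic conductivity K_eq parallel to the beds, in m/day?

167

Flow is parallel to layering, so each bed carries its own Darcy discharge and the transmissivities add.
Σ(K_i·b_i) = 0.266×12.1 + 391×11.2 + 125×12.1 = 5895 m²/day.
Total thickness b = 35.40 m, so K_eq = Σ(K_i·b_i)/b = 166.5 m/day.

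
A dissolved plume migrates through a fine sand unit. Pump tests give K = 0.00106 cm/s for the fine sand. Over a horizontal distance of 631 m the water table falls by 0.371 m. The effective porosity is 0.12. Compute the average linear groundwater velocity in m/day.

0.00449

Convert K: 0.00106 cm/s × 864 = 0.9158 m/day.
Hydraulic gradient i = Δh / L = 0.371 / 631 = 0.0005880.
Darcy flux q = K · i = 0.9158 × 0.0005880 = 0.0005385 m/day.
Seepage velocity v = q / n_e = 0.0005385 / 0.12 = 0.004487 m/day.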